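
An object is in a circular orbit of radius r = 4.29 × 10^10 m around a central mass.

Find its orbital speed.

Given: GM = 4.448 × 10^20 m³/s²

For a circular orbit, gravity supplies the centripetal force, so v = √(GM / r).
v = √(4.448e+20 / 4.29e+10) m/s ≈ 1.018e+05 m/s = 101.8 km/s.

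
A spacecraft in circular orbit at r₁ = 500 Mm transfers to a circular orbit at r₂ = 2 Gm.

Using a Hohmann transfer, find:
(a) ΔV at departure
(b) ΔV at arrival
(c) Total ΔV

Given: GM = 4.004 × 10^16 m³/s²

Convert to SI: r₁ = 500 Mm = 5e+08 m; r₂ = 2 Gm = 2e+09 m.
Transfer semi-major axis: a_t = (r₁ + r₂)/2 = (5e+08 + 2e+09)/2 = 1.25e+09 m.
Circular speeds: v₁ = √(GM/r₁) = 8948.74 m/s, v₂ = √(GM/r₂) = 4474.37 m/s.
Transfer speeds (vis-viva v² = GM(2/r − 1/a_t)): v₁ᵗ = 11319.4 m/s, v₂ᵗ = 2829.84 m/s.
(a) ΔV₁ = |v₁ᵗ − v₁| ≈ 2371 m/s = 2.371 km/s.
(b) ΔV₂ = |v₂ − v₂ᵗ| ≈ 1645 m/s = 1.645 km/s.
(c) ΔV_total = ΔV₁ + ΔV₂ ≈ 4015 m/s = 4.015 km/s.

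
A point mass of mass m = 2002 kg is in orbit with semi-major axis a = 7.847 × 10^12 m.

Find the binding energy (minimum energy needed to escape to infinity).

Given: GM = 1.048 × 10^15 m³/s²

Total orbital energy is E = −GMm/(2a); binding energy is E_bind = −E = GMm/(2a).
E_bind = 1.048e+15 · 2002 / (2 · 7.847e+12) J ≈ 1.337e+05 J = 133.7 kJ.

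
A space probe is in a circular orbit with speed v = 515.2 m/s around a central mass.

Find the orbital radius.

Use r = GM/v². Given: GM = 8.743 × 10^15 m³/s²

For a circular orbit, v² = GM / r, so r = GM / v².
r = 8.743e+15 / (515.2)² m ≈ 3.294e+10 m = 32.94 Gm.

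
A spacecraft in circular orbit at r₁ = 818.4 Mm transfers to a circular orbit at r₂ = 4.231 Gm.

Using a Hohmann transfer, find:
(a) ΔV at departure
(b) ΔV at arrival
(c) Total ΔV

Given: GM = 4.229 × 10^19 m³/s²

Convert to SI: r₁ = 818.4 Mm = 8.184e+08 m; r₂ = 4.231 Gm = 4.231e+09 m.
Transfer semi-major axis: a_t = (r₁ + r₂)/2 = (8.184e+08 + 4.231e+09)/2 = 2.5247e+09 m.
Circular speeds: v₁ = √(GM/r₁) = 227319 m/s, v₂ = √(GM/r₂) = 99976.4 m/s.
Transfer speeds (vis-viva v² = GM(2/r − 1/a_t)): v₁ᵗ = 294275 m/s, v₂ᵗ = 56921.4 m/s.
(a) ΔV₁ = |v₁ᵗ − v₁| ≈ 6.696e+04 m/s = 66.96 km/s.
(b) ΔV₂ = |v₂ − v₂ᵗ| ≈ 4.306e+04 m/s = 43.06 km/s.
(c) ΔV_total = ΔV₁ + ΔV₂ ≈ 1.1e+05 m/s = 110 km/s.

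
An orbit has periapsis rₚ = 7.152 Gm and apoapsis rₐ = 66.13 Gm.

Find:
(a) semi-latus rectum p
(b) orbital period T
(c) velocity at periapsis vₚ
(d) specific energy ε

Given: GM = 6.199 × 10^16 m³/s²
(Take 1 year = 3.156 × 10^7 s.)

Convert to SI: rₚ = 7.152 Gm = 7.152e+09 m; rₐ = 66.13 Gm = 6.613e+10 m.
(a) From a = (rₚ + rₐ)/2 = 3.6641e+10 m and e = (rₐ − rₚ)/(rₐ + rₚ) = 0.804809, p = a(1 − e²) = 3.6641e+10 · (1 − (0.804809)²) ≈ 1.291e+10 m
(b) With a = (rₚ + rₐ)/2 = 3.6641e+10 m, T = 2π √(a³/GM) = 2π √((3.6641e+10)³/6.199e+16) s ≈ 1.77e+08 s
(c) With a = (rₚ + rₐ)/2 = 3.6641e+10 m, vₚ = √(GM (2/rₚ − 1/a)) = √(6.199e+16 · (2/7.152e+09 − 1/3.6641e+10)) m/s ≈ 3955 m/s
(d) With a = (rₚ + rₐ)/2 = 3.6641e+10 m, ε = −GM/(2a) = −6.199e+16/(2 · 3.6641e+10) J/kg ≈ -8.459e+05 J/kg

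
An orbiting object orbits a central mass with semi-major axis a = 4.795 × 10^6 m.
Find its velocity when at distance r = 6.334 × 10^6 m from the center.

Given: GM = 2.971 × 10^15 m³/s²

Vis-viva: v = √(GM · (2/r − 1/a)).
2/r − 1/a = 2/6.334e+06 − 1/4.795e+06 = 1.07206e-07 m⁻¹.
v = √(2.971e+15 · 1.07206e-07) m/s ≈ 1.785e+04 m/s = 17.85 km/s.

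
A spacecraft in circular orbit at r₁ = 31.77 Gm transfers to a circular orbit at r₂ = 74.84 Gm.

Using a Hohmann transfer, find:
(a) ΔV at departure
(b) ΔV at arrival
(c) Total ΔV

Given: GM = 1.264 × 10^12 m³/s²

Convert to SI: r₁ = 31.77 Gm = 3.177e+10 m; r₂ = 74.84 Gm = 7.484e+10 m.
Transfer semi-major axis: a_t = (r₁ + r₂)/2 = (3.177e+10 + 7.484e+10)/2 = 5.3305e+10 m.
Circular speeds: v₁ = √(GM/r₁) = 6.30761 m/s, v₂ = √(GM/r₂) = 4.10967 m/s.
Transfer speeds (vis-viva v² = GM(2/r − 1/a_t)): v₁ᵗ = 7.47391 m/s, v₂ᵗ = 3.17272 m/s.
(a) ΔV₁ = |v₁ᵗ − v₁| ≈ 1.166 m/s = 1.166 m/s.
(b) ΔV₂ = |v₂ − v₂ᵗ| ≈ 0.937 m/s = 0.937 m/s.
(c) ΔV_total = ΔV₁ + ΔV₂ ≈ 2.103 m/s = 2.103 m/s.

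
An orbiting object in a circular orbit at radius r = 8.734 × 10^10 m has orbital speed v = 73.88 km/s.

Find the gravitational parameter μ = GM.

Convert to SI: v = 73.88 km/s = 73880 m/s.
For a circular orbit v² = GM/r, so GM = v² · r.
GM = (73880)² · 8.734e+10 m³/s² ≈ 4.767e+20 m³/s² = 4.767 × 10^20 m³/s².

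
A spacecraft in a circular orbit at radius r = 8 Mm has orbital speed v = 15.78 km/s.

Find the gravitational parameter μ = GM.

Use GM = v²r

Convert to SI: r = 8 Mm = 8e+06 m; v = 15.78 km/s = 15780 m/s.
For a circular orbit v² = GM/r, so GM = v² · r.
GM = (15780)² · 8e+06 m³/s² ≈ 1.992e+15 m³/s² = 1.992 × 10^15 m³/s².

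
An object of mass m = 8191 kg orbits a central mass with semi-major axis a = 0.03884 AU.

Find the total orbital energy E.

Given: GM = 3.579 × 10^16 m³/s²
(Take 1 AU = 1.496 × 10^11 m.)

Convert to SI: a = 0.03884 AU = 5.81046e+09 m.
E = −GMm / (2a).
E = −3.579e+16 · 8191 / (2 · 5.81046e+09) J ≈ -2.523e+10 J = -25.23 GJ.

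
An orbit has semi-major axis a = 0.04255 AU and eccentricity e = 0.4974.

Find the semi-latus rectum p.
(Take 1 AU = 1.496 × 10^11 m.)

Convert to SI: a = 0.04255 AU = 6.36548e+09 m.
p = a (1 − e²).
p = 6.36548e+09 · (1 − (0.4974)²) = 6.36548e+09 · 0.752593 ≈ 4.791e+09 m = 0.03202 AU.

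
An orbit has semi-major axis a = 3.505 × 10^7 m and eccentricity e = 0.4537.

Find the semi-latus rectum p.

p = a (1 − e²).
p = 3.505e+07 · (1 − (0.4537)²) = 3.505e+07 · 0.794156 ≈ 2.784e+07 m = 2.784 × 10^7 m.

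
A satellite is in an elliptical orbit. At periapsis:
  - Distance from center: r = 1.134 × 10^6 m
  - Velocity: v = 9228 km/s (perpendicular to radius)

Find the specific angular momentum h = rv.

Convert to SI: v = 9228 km/s = 9.228e+06 m/s.
With v perpendicular to r, h = r · v.
h = 1.134e+06 · 9.228e+06 m²/s ≈ 1.046e+13 m²/s.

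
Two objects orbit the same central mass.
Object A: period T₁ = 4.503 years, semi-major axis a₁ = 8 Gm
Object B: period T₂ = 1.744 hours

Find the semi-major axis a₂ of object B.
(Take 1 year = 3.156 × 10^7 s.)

Convert to SI: T₁ = 4.503 years = 1.42115e+08 s; a₁ = 8 Gm = 8e+09 m; T₂ = 1.744 hours = 6278.4 s.
Kepler's third law: (T₁/T₂)² = (a₁/a₂)³ ⇒ a₂ = a₁ · (T₂/T₁)^(2/3).
T₂/T₁ = 6278.4 / 1.42115e+08 = 4.41784e-05.
a₂ = 8e+09 · (4.41784e-05)^(2/3) m ≈ 9.998e+06 m = 9.998 Mm.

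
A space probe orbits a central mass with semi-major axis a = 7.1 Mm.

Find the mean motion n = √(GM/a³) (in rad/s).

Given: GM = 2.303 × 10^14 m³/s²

Convert to SI: a = 7.1 Mm = 7.1e+06 m.
n = √(GM / a³).
n = √(2.303e+14 / (7.1e+06)³) rad/s ≈ 0.0008022 rad/s.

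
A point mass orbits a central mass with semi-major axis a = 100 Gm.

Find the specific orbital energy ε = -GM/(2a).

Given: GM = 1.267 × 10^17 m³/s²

Convert to SI: a = 100 Gm = 1e+11 m.
ε = −GM / (2a).
ε = −1.267e+17 / (2 · 1e+11) J/kg ≈ -6.335e+05 J/kg = -633.5 kJ/kg.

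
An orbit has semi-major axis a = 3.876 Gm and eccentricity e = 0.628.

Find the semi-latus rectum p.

Convert to SI: a = 3.876 Gm = 3.876e+09 m.
p = a (1 − e²).
p = 3.876e+09 · (1 − (0.628)²) = 3.876e+09 · 0.605616 ≈ 2.347e+09 m = 2.347 Gm.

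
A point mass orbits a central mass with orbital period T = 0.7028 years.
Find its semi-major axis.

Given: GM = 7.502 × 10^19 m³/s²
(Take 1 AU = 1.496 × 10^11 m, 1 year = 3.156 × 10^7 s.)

Convert to SI: T = 0.7028 years = 2.21804e+07 s.
Invert Kepler's third law: a = (GM · T² / (4π²))^(1/3).
Substituting T = 2.21804e+07 s and GM = 7.502e+19 m³/s²:
a = (7.502e+19 · (2.21804e+07)² / (4π²))^(1/3) m
a ≈ 9.778e+10 m = 0.6536 AU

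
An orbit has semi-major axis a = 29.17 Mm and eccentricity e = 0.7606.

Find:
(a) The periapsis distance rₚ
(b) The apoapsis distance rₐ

Convert to SI: a = 29.17 Mm = 2.917e+07 m.
(a) rₚ = a(1 − e) = 2.917e+07 · (1 − 0.7606) = 2.917e+07 · 0.2394 ≈ 6.983e+06 m = 6.983 Mm.
(b) rₐ = a(1 + e) = 2.917e+07 · (1 + 0.7606) = 2.917e+07 · 1.7606 ≈ 5.136e+07 m = 51.36 Mm.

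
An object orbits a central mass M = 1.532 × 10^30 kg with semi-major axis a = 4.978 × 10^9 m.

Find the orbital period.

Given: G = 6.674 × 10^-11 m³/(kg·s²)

GM = G · M = 6.674e-11 · 1.532e+30 = 1.02246e+20 m³/s².
Kepler's third law: T = 2π √(a³ / GM).
Substituting a = 4.978e+09 m and GM = 1.02246e+20 m³/s²:
T = 2π √((4.978e+09)³ / 1.02246e+20) s
T ≈ 2.182e+05 s = 2.526 days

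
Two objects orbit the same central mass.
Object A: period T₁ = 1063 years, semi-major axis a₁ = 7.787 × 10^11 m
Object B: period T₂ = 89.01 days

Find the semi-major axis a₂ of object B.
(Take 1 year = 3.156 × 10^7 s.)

Convert to SI: T₁ = 1063 years = 3.35483e+10 s; T₂ = 89.01 days = 7.69046e+06 s.
Kepler's third law: (T₁/T₂)² = (a₁/a₂)³ ⇒ a₂ = a₁ · (T₂/T₁)^(2/3).
T₂/T₁ = 7.69046e+06 / 3.35483e+10 = 0.000229236.
a₂ = 7.787e+11 · (0.000229236)^(2/3) m ≈ 2.917e+09 m = 2.917 × 10^9 m.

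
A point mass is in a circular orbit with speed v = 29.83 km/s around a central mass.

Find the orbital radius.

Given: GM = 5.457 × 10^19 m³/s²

Convert to SI: v = 29.83 km/s = 29830 m/s.
For a circular orbit, v² = GM / r, so r = GM / v².
r = 5.457e+19 / (29830)² m ≈ 6.133e+10 m = 6.133 × 10^10 m.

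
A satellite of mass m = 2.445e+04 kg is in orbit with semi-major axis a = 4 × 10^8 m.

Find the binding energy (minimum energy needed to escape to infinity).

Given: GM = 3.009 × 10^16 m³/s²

Total orbital energy is E = −GMm/(2a); binding energy is E_bind = −E = GMm/(2a).
E_bind = 3.009e+16 · 2.445e+04 / (2 · 4e+08) J ≈ 9.196e+11 J = 919.6 GJ.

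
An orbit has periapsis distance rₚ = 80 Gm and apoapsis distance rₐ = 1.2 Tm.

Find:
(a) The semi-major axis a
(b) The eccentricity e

Convert to SI: rₚ = 80 Gm = 8e+10 m; rₐ = 1.2 Tm = 1.2e+12 m.
(a) a = (rₚ + rₐ) / 2 = (8e+10 + 1.2e+12) / 2 ≈ 6.4e+11 m = 640 Gm.
(b) e = (rₐ − rₚ) / (rₐ + rₚ) = (1.2e+12 − 8e+10) / (1.2e+12 + 8e+10) ≈ 0.875.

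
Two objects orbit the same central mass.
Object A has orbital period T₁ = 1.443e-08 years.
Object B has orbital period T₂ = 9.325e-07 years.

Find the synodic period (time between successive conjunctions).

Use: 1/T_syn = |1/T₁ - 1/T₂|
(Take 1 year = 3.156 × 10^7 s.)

Convert to SI: T₁ = 1.443e-08 years = 0.455411 s; T₂ = 9.325e-07 years = 29.4297 s.
T_syn = |T₁ · T₂ / (T₁ − T₂)|.
T_syn = |0.455411 · 29.4297 / (0.455411 − 29.4297)| s ≈ 0.4626 s = 1.466e-08 years.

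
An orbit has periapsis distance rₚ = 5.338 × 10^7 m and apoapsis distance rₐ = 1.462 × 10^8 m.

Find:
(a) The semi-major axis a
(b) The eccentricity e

(a) a = (rₚ + rₐ) / 2 = (5.338e+07 + 1.462e+08) / 2 ≈ 9.979e+07 m = 9.979 × 10^7 m.
(b) e = (rₐ − rₚ) / (rₐ + rₚ) = (1.462e+08 − 5.338e+07) / (1.462e+08 + 5.338e+07) ≈ 0.4651.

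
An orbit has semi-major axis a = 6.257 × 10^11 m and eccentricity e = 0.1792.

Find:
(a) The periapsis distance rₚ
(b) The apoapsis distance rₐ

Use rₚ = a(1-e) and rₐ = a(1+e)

(a) rₚ = a(1 − e) = 6.257e+11 · (1 − 0.1792) = 6.257e+11 · 0.8208 ≈ 5.136e+11 m = 5.136 × 10^11 m.
(b) rₐ = a(1 + e) = 6.257e+11 · (1 + 0.1792) = 6.257e+11 · 1.1792 ≈ 7.378e+11 m = 7.378 × 10^11 m.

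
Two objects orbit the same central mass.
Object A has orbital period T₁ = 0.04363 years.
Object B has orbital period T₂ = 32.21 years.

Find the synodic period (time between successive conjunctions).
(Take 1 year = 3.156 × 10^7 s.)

Convert to SI: T₁ = 0.04363 years = 1.37696e+06 s; T₂ = 32.21 years = 1.01655e+09 s.
T_syn = |T₁ · T₂ / (T₁ − T₂)|.
T_syn = |1.37696e+06 · 1.01655e+09 / (1.37696e+06 − 1.01655e+09)| s ≈ 1.379e+06 s = 0.04369 years.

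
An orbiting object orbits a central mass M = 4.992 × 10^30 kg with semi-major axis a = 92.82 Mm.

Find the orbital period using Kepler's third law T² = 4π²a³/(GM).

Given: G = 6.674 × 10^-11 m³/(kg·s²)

Convert to SI: a = 92.82 Mm = 9.282e+07 m.
GM = G · M = 6.674e-11 · 4.992e+30 = 3.33166e+20 m³/s².
Kepler's third law: T = 2π √(a³ / GM).
Substituting a = 9.282e+07 m and GM = 3.33166e+20 m³/s²:
T = 2π √((9.282e+07)³ / 3.33166e+20) s
T ≈ 307.8 s = 5.131 minutes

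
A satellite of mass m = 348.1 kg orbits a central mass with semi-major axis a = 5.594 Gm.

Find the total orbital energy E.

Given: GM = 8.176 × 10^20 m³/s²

Convert to SI: a = 5.594 Gm = 5.594e+09 m.
E = −GMm / (2a).
E = −8.176e+20 · 348.1 / (2 · 5.594e+09) J ≈ -2.544e+13 J = -25.44 TJ.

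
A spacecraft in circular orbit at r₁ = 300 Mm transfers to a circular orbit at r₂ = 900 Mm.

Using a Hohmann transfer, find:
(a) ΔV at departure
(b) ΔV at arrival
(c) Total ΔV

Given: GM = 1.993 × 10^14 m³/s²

Convert to SI: r₁ = 300 Mm = 3e+08 m; r₂ = 900 Mm = 9e+08 m.
Transfer semi-major axis: a_t = (r₁ + r₂)/2 = (3e+08 + 9e+08)/2 = 6e+08 m.
Circular speeds: v₁ = √(GM/r₁) = 815.066 m/s, v₂ = √(GM/r₂) = 470.579 m/s.
Transfer speeds (vis-viva v² = GM(2/r − 1/a_t)): v₁ᵗ = 998.248 m/s, v₂ᵗ = 332.749 m/s.
(a) ΔV₁ = |v₁ᵗ − v₁| ≈ 183.2 m/s = 183.2 m/s.
(b) ΔV₂ = |v₂ − v₂ᵗ| ≈ 137.8 m/s = 137.8 m/s.
(c) ΔV_total = ΔV₁ + ΔV₂ ≈ 321 m/s = 321 m/s.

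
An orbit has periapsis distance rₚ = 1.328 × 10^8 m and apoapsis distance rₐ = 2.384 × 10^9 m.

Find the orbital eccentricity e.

e = (rₐ − rₚ) / (rₐ + rₚ).
e = (2.384e+09 − 1.328e+08) / (2.384e+09 + 1.328e+08) = 2.2512e+09 / 2.5168e+09 ≈ 0.8945.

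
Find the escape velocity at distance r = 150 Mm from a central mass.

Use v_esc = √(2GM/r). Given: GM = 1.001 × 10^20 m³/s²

Convert to SI: r = 150 Mm = 1.5e+08 m.
Escape velocity comes from setting total energy to zero: ½v² − GM/r = 0 ⇒ v_esc = √(2GM / r).
v_esc = √(2 · 1.001e+20 / 1.5e+08) m/s ≈ 1.155e+06 m/s = 1155 km/s.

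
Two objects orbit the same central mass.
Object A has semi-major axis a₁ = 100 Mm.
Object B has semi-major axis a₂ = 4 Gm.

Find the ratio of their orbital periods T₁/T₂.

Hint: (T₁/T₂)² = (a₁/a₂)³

Convert to SI: a₁ = 100 Mm = 1e+08 m; a₂ = 4 Gm = 4e+09 m.
From Kepler's third law, (T₁/T₂)² = (a₁/a₂)³, so T₁/T₂ = (a₁/a₂)^(3/2).
a₁/a₂ = 1e+08 / 4e+09 = 0.025.
T₁/T₂ = (0.025)^(3/2) ≈ 0.003953.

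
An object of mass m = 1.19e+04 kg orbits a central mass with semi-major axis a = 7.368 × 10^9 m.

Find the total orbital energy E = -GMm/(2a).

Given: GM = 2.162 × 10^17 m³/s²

E = −GMm / (2a).
E = −2.162e+17 · 1.19e+04 / (2 · 7.368e+09) J ≈ -1.746e+11 J = -174.6 GJ.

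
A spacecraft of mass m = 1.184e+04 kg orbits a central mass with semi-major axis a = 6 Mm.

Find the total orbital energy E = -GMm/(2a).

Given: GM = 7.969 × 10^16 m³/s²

Convert to SI: a = 6 Mm = 6e+06 m.
E = −GMm / (2a).
E = −7.969e+16 · 1.184e+04 / (2 · 6e+06) J ≈ -7.863e+13 J = -78.63 TJ.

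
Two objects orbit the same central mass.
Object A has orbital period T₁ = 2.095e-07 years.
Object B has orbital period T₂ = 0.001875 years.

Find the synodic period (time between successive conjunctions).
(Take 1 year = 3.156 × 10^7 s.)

Convert to SI: T₁ = 2.095e-07 years = 6.61182 s; T₂ = 0.001875 years = 59175 s.
T_syn = |T₁ · T₂ / (T₁ − T₂)|.
T_syn = |6.61182 · 59175 / (6.61182 − 59175)| s ≈ 6.613 s = 2.095e-07 years.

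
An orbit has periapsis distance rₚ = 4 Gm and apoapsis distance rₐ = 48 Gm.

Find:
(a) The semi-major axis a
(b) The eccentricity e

Convert to SI: rₚ = 4 Gm = 4e+09 m; rₐ = 48 Gm = 4.8e+10 m.
(a) a = (rₚ + rₐ) / 2 = (4e+09 + 4.8e+10) / 2 ≈ 2.6e+10 m = 26 Gm.
(b) e = (rₐ − rₚ) / (rₐ + rₚ) = (4.8e+10 − 4e+09) / (4.8e+10 + 4e+09) ≈ 0.8462.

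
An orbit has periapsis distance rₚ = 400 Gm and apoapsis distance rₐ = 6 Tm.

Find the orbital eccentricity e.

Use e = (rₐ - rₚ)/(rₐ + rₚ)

Convert to SI: rₚ = 400 Gm = 4e+11 m; rₐ = 6 Tm = 6e+12 m.
e = (rₐ − rₚ) / (rₐ + rₚ).
e = (6e+12 − 4e+11) / (6e+12 + 4e+11) = 5.6e+12 / 6.4e+12 ≈ 0.875.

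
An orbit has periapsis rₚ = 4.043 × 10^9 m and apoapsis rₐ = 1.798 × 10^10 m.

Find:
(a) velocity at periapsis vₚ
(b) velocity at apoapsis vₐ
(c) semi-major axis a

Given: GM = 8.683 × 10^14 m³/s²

(a) With a = (rₚ + rₐ)/2 = 1.10115e+10 m, vₚ = √(GM (2/rₚ − 1/a)) = √(8.683e+14 · (2/4.043e+09 − 1/1.10115e+10)) m/s ≈ 592.2 m/s
(b) With a = (rₚ + rₐ)/2 = 1.10115e+10 m, vₐ = √(GM (2/rₐ − 1/a)) = √(8.683e+14 · (2/1.798e+10 − 1/1.10115e+10)) m/s ≈ 133.2 m/s
(c) a = (rₚ + rₐ)/2 = (4.043e+09 + 1.798e+10)/2 ≈ 1.101e+10 m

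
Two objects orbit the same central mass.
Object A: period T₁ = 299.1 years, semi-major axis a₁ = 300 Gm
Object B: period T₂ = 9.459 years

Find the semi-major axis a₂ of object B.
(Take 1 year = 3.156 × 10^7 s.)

Convert to SI: T₁ = 299.1 years = 9.4396e+09 s; a₁ = 300 Gm = 3e+11 m; T₂ = 9.459 years = 2.98526e+08 s.
Kepler's third law: (T₁/T₂)² = (a₁/a₂)³ ⇒ a₂ = a₁ · (T₂/T₁)^(2/3).
T₂/T₁ = 2.98526e+08 / 9.4396e+09 = 0.0316249.
a₂ = 3e+11 · (0.0316249)^(2/3) m ≈ 3e+10 m = 30 Gm.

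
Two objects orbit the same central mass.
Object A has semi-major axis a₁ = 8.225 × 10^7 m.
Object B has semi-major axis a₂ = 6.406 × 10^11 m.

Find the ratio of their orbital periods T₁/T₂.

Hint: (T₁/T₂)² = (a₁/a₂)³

From Kepler's third law, (T₁/T₂)² = (a₁/a₂)³, so T₁/T₂ = (a₁/a₂)^(3/2).
a₁/a₂ = 8.225e+07 / 6.406e+11 = 0.000128395.
T₁/T₂ = (0.000128395)^(3/2) ≈ 1.455e-06.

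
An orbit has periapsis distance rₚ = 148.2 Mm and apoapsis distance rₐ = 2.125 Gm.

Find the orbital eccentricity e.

Convert to SI: rₚ = 148.2 Mm = 1.482e+08 m; rₐ = 2.125 Gm = 2.125e+09 m.
e = (rₐ − rₚ) / (rₐ + rₚ).
e = (2.125e+09 − 1.482e+08) / (2.125e+09 + 1.482e+08) = 1.9768e+09 / 2.2732e+09 ≈ 0.8696.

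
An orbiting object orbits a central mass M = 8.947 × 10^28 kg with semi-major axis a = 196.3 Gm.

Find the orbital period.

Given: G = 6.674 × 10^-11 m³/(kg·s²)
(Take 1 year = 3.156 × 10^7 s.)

Convert to SI: a = 196.3 Gm = 1.963e+11 m.
GM = G · M = 6.674e-11 · 8.947e+28 = 5.97123e+18 m³/s².
Kepler's third law: T = 2π √(a³ / GM).
Substituting a = 1.963e+11 m and GM = 5.97123e+18 m³/s²:
T = 2π √((1.963e+11)³ / 5.97123e+18) s
T ≈ 2.236e+08 s = 7.086 years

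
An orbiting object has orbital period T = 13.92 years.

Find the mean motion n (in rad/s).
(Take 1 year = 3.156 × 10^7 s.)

Convert to SI: T = 13.92 years = 4.39315e+08 s.
n = 2π / T.
n = 2π / 4.39315e+08 s ≈ 1.43e-08 rad/s.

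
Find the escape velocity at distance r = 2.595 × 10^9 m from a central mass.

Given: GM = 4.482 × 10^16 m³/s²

Escape velocity comes from setting total energy to zero: ½v² − GM/r = 0 ⇒ v_esc = √(2GM / r).
v_esc = √(2 · 4.482e+16 / 2.595e+09) m/s ≈ 5877 m/s = 5.877 km/s.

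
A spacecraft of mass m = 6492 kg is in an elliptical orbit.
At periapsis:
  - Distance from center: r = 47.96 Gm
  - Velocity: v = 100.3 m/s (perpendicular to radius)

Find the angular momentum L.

Convert to SI: r = 47.96 Gm = 4.796e+10 m.
Since v is perpendicular to r, L = m · v · r.
L = 6492 · 100.3 · 4.796e+10 kg·m²/s ≈ 3.123e+16 kg·m²/s.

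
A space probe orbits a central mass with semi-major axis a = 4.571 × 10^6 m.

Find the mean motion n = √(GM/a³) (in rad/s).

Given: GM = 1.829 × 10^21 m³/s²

n = √(GM / a³).
n = √(1.829e+21 / (4.571e+06)³) rad/s ≈ 4.376 rad/s.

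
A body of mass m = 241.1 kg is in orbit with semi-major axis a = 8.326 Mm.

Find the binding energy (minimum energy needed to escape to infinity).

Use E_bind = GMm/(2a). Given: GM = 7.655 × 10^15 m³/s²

Convert to SI: a = 8.326 Mm = 8.326e+06 m.
Total orbital energy is E = −GMm/(2a); binding energy is E_bind = −E = GMm/(2a).
E_bind = 7.655e+15 · 241.1 / (2 · 8.326e+06) J ≈ 1.108e+11 J = 110.8 GJ.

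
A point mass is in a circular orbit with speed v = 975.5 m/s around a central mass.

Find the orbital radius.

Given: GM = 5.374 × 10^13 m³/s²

For a circular orbit, v² = GM / r, so r = GM / v².
r = 5.374e+13 / (975.5)² m ≈ 5.647e+07 m = 5.647 × 10^7 m.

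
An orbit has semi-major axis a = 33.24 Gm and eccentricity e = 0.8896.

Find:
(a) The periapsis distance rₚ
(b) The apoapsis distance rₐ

Convert to SI: a = 33.24 Gm = 3.324e+10 m.
(a) rₚ = a(1 − e) = 3.324e+10 · (1 − 0.8896) = 3.324e+10 · 0.1104 ≈ 3.67e+09 m = 3.67 Gm.
(b) rₐ = a(1 + e) = 3.324e+10 · (1 + 0.8896) = 3.324e+10 · 1.8896 ≈ 6.281e+10 m = 62.81 Gm.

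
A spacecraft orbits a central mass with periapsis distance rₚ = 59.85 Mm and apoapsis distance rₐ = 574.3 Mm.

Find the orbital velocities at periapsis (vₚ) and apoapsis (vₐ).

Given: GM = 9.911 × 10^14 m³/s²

Convert to SI: rₚ = 59.85 Mm = 5.985e+07 m; rₐ = 574.3 Mm = 5.743e+08 m.
Use the vis-viva equation v² = GM(2/r − 1/a) with a = (rₚ + rₐ)/2 = (5.985e+07 + 5.743e+08)/2 = 3.17075e+08 m.
vₚ = √(GM · (2/rₚ − 1/a)) = √(9.911e+14 · (2/5.985e+07 − 1/3.17075e+08)) m/s ≈ 5477 m/s = 5.477 km/s.
vₐ = √(GM · (2/rₐ − 1/a)) = √(9.911e+14 · (2/5.743e+08 − 1/3.17075e+08)) m/s ≈ 570.7 m/s = 570.7 m/s.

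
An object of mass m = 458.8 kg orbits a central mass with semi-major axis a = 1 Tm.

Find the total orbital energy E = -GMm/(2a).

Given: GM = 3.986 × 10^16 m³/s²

Convert to SI: a = 1 Tm = 1e+12 m.
E = −GMm / (2a).
E = −3.986e+16 · 458.8 / (2 · 1e+12) J ≈ -9.144e+06 J = -9.144 MJ.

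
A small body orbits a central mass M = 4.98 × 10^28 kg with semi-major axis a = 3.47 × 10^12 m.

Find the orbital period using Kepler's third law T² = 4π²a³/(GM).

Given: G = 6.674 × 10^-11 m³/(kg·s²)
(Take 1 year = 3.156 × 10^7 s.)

GM = G · M = 6.674e-11 · 4.98e+28 = 3.32365e+18 m³/s².
Kepler's third law: T = 2π √(a³ / GM).
Substituting a = 3.47e+12 m and GM = 3.32365e+18 m³/s²:
T = 2π √((3.47e+12)³ / 3.32365e+18) s
T ≈ 2.228e+10 s = 705.9 years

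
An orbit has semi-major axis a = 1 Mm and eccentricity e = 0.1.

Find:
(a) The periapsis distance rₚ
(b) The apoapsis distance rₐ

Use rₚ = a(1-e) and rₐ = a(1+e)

Convert to SI: a = 1 Mm = 1e+06 m.
(a) rₚ = a(1 − e) = 1e+06 · (1 − 0.1) = 1e+06 · 0.9 ≈ 9e+05 m = 900 km.
(b) rₐ = a(1 + e) = 1e+06 · (1 + 0.1) = 1e+06 · 1.1 ≈ 1.1e+06 m = 1.1 Mm.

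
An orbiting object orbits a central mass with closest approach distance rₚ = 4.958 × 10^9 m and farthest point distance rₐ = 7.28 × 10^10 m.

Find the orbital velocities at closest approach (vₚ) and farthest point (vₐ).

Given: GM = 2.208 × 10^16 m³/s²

Use the vis-viva equation v² = GM(2/r − 1/a) with a = (rₚ + rₐ)/2 = (4.958e+09 + 7.28e+10)/2 = 3.8879e+10 m.
vₚ = √(GM · (2/rₚ − 1/a)) = √(2.208e+16 · (2/4.958e+09 − 1/3.8879e+10)) m/s ≈ 2888 m/s = 2.888 km/s.
vₐ = √(GM · (2/rₐ − 1/a)) = √(2.208e+16 · (2/7.28e+10 − 1/3.8879e+10)) m/s ≈ 196.7 m/s = 196.7 m/s.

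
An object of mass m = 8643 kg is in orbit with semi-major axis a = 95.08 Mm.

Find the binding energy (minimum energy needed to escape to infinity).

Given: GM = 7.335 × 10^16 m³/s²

Convert to SI: a = 95.08 Mm = 9.508e+07 m.
Total orbital energy is E = −GMm/(2a); binding energy is E_bind = −E = GMm/(2a).
E_bind = 7.335e+16 · 8643 / (2 · 9.508e+07) J ≈ 3.334e+12 J = 3.334 TJ.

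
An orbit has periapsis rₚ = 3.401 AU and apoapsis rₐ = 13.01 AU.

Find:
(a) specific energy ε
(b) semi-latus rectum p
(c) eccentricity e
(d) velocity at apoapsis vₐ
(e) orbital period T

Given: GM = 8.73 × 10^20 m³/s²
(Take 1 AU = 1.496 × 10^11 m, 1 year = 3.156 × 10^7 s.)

Convert to SI: rₚ = 3.401 AU = 5.0879e+11 m; rₐ = 13.01 AU = 1.9463e+12 m.
(a) With a = (rₚ + rₐ)/2 = 1.22754e+12 m, ε = −GM/(2a) = −8.73e+20/(2 · 1.22754e+12) J/kg ≈ -3.556e+08 J/kg
(b) From a = (rₚ + rₐ)/2 = 1.22754e+12 m and e = (rₐ − rₚ)/(rₐ + rₚ) = 0.585522, p = a(1 − e²) = 1.22754e+12 · (1 − (0.585522)²) ≈ 8.067e+11 m
(c) e = (rₐ − rₚ)/(rₐ + rₚ) = (1.9463e+12 − 5.0879e+11)/(1.9463e+12 + 5.0879e+11) ≈ 0.5855
(d) With a = (rₚ + rₐ)/2 = 1.22754e+12 m, vₐ = √(GM (2/rₐ − 1/a)) = √(8.73e+20 · (2/1.9463e+12 − 1/1.22754e+12)) m/s ≈ 1.363e+04 m/s
(e) With a = (rₚ + rₐ)/2 = 1.22754e+12 m, T = 2π √(a³/GM) = 2π √((1.22754e+12)³/8.73e+20) s ≈ 2.892e+08 s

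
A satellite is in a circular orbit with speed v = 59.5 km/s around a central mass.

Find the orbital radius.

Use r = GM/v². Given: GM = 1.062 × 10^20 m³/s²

Convert to SI: v = 59.5 km/s = 59500 m/s.
For a circular orbit, v² = GM / r, so r = GM / v².
r = 1.062e+20 / (59500)² m ≈ 3e+10 m = 30 Gm.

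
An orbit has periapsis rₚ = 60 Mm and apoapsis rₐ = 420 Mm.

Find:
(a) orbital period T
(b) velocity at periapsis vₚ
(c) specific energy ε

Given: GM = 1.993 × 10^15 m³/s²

Convert to SI: rₚ = 60 Mm = 6e+07 m; rₐ = 420 Mm = 4.2e+08 m.
(a) With a = (rₚ + rₐ)/2 = 2.4e+08 m, T = 2π √(a³/GM) = 2π √((2.4e+08)³/1.993e+15) s ≈ 5.233e+05 s
(b) With a = (rₚ + rₐ)/2 = 2.4e+08 m, vₚ = √(GM (2/rₚ − 1/a)) = √(1.993e+15 · (2/6e+07 − 1/2.4e+08)) m/s ≈ 7624 m/s
(c) With a = (rₚ + rₐ)/2 = 2.4e+08 m, ε = −GM/(2a) = −1.993e+15/(2 · 2.4e+08) J/kg ≈ -4.152e+06 J/kg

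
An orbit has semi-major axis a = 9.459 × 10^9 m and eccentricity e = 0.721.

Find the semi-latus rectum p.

p = a (1 − e²).
p = 9.459e+09 · (1 − (0.721)²) = 9.459e+09 · 0.480159 ≈ 4.542e+09 m = 4.542 × 10^9 m.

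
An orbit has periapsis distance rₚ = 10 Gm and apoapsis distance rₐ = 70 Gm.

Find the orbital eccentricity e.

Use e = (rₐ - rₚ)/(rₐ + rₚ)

Convert to SI: rₚ = 10 Gm = 1e+10 m; rₐ = 70 Gm = 7e+10 m.
e = (rₐ − rₚ) / (rₐ + rₚ).
e = (7e+10 − 1e+10) / (7e+10 + 1e+10) = 6e+10 / 8e+10 ≈ 0.75.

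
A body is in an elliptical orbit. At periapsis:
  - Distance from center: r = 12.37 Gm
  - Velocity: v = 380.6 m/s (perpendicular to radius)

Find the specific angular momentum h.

Convert to SI: r = 12.37 Gm = 1.237e+10 m.
With v perpendicular to r, h = r · v.
h = 1.237e+10 · 380.6 m²/s ≈ 4.708e+12 m²/s.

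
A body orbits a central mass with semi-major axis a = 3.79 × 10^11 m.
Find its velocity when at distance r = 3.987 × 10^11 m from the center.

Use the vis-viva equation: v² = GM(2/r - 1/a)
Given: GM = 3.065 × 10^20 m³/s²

Vis-viva: v = √(GM · (2/r − 1/a)).
2/r − 1/a = 2/3.987e+11 − 1/3.79e+11 = 2.37778e-12 m⁻¹.
v = √(3.065e+20 · 2.37778e-12) m/s ≈ 2.7e+04 m/s = 27 km/s.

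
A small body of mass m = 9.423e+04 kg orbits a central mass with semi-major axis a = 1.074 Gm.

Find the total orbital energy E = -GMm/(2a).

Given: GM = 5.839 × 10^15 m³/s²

Convert to SI: a = 1.074 Gm = 1.074e+09 m.
E = −GMm / (2a).
E = −5.839e+15 · 9.423e+04 / (2 · 1.074e+09) J ≈ -2.561e+11 J = -256.1 GJ.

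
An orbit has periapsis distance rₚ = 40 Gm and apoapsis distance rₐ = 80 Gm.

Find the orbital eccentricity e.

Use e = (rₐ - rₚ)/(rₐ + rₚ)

Convert to SI: rₚ = 40 Gm = 4e+10 m; rₐ = 80 Gm = 8e+10 m.
e = (rₐ − rₚ) / (rₐ + rₚ).
e = (8e+10 − 4e+10) / (8e+10 + 4e+10) = 4e+10 / 1.2e+11 ≈ 0.3333.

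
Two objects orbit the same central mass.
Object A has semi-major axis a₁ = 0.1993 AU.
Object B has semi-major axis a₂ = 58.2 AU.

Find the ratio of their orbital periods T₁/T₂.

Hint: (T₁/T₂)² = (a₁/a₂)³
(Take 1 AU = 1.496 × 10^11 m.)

Convert to SI: a₁ = 0.1993 AU = 2.98153e+10 m; a₂ = 58.2 AU = 8.70672e+12 m.
From Kepler's third law, (T₁/T₂)² = (a₁/a₂)³, so T₁/T₂ = (a₁/a₂)^(3/2).
a₁/a₂ = 2.98153e+10 / 8.70672e+12 = 0.0034244.
T₁/T₂ = (0.0034244)^(3/2) ≈ 0.0002004.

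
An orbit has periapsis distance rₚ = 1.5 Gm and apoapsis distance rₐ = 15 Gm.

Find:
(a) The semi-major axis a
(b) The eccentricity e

Convert to SI: rₚ = 1.5 Gm = 1.5e+09 m; rₐ = 15 Gm = 1.5e+10 m.
(a) a = (rₚ + rₐ) / 2 = (1.5e+09 + 1.5e+10) / 2 ≈ 8.25e+09 m = 8.25 Gm.
(b) e = (rₐ − rₚ) / (rₐ + rₚ) = (1.5e+10 − 1.5e+09) / (1.5e+10 + 1.5e+09) ≈ 0.8182.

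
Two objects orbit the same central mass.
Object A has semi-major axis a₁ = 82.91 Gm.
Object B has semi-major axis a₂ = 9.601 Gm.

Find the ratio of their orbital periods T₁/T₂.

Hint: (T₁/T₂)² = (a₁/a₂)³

Convert to SI: a₁ = 82.91 Gm = 8.291e+10 m; a₂ = 9.601 Gm = 9.601e+09 m.
From Kepler's third law, (T₁/T₂)² = (a₁/a₂)³, so T₁/T₂ = (a₁/a₂)^(3/2).
a₁/a₂ = 8.291e+10 / 9.601e+09 = 8.63556.
T₁/T₂ = (8.63556)^(3/2) ≈ 25.38.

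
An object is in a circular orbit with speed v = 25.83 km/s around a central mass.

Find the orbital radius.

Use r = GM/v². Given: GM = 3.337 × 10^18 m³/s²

Convert to SI: v = 25.83 km/s = 25830 m/s.
For a circular orbit, v² = GM / r, so r = GM / v².
r = 3.337e+18 / (25830)² m ≈ 5.002e+09 m = 5.002 Gm.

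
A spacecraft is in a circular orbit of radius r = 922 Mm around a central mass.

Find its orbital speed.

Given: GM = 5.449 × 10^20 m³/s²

Convert to SI: r = 922 Mm = 9.22e+08 m.
For a circular orbit, gravity supplies the centripetal force, so v = √(GM / r).
v = √(5.449e+20 / 9.22e+08) m/s ≈ 7.688e+05 m/s = 768.8 km/s.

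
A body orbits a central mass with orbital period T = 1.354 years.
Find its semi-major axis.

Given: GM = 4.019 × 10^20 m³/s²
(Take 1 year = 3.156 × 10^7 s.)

Convert to SI: T = 1.354 years = 4.27322e+07 s.
Invert Kepler's third law: a = (GM · T² / (4π²))^(1/3).
Substituting T = 4.27322e+07 s and GM = 4.019e+20 m³/s²:
a = (4.019e+20 · (4.27322e+07)² / (4π²))^(1/3) m
a ≈ 2.649e+11 m = 2.649 × 10^11 m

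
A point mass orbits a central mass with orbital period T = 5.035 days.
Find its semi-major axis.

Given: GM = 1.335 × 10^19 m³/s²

Convert to SI: T = 5.035 days = 435024 s.
Invert Kepler's third law: a = (GM · T² / (4π²))^(1/3).
Substituting T = 435024 s and GM = 1.335e+19 m³/s²:
a = (1.335e+19 · (435024)² / (4π²))^(1/3) m
a ≈ 4e+09 m = 4 Gm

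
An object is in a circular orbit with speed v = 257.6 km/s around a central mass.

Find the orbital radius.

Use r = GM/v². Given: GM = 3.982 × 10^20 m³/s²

Convert to SI: v = 257.6 km/s = 257600 m/s.
For a circular orbit, v² = GM / r, so r = GM / v².
r = 3.982e+20 / (257600)² m ≈ 6.001e+09 m = 6.001 Gm.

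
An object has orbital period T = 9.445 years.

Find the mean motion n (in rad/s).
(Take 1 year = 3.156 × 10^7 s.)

Convert to SI: T = 9.445 years = 2.98084e+08 s.
n = 2π / T.
n = 2π / 2.98084e+08 s ≈ 2.108e-08 rad/s.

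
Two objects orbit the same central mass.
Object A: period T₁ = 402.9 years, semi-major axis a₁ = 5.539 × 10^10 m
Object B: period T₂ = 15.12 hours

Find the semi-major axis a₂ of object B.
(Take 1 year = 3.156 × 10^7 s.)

Convert to SI: T₁ = 402.9 years = 1.27155e+10 s; T₂ = 15.12 hours = 54432 s.
Kepler's third law: (T₁/T₂)² = (a₁/a₂)³ ⇒ a₂ = a₁ · (T₂/T₁)^(2/3).
T₂/T₁ = 54432 / 1.27155e+10 = 4.28075e-06.
a₂ = 5.539e+10 · (4.28075e-06)^(2/3) m ≈ 1.46e+07 m = 1.46 × 10^7 m.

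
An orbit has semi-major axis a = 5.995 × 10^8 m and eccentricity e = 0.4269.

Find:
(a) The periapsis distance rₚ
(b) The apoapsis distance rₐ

(a) rₚ = a(1 − e) = 5.995e+08 · (1 − 0.4269) = 5.995e+08 · 0.5731 ≈ 3.436e+08 m = 3.436 × 10^8 m.
(b) rₐ = a(1 + e) = 5.995e+08 · (1 + 0.4269) = 5.995e+08 · 1.4269 ≈ 8.554e+08 m = 8.554 × 10^8 m.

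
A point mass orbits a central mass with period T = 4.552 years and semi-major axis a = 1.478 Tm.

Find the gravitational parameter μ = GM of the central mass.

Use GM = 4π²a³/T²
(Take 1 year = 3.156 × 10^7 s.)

Convert to SI: T = 4.552 years = 1.43661e+08 s; a = 1.478 Tm = 1.478e+12 m.
GM = 4π² · a³ / T².
GM = 4π² · (1.478e+12)³ / (1.43661e+08)² m³/s² ≈ 6.176e+21 m³/s² = 6.176 × 10^21 m³/s².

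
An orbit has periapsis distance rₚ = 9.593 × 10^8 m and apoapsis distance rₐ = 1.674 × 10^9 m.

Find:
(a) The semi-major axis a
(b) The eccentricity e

(a) a = (rₚ + rₐ) / 2 = (9.593e+08 + 1.674e+09) / 2 ≈ 1.317e+09 m = 1.317 × 10^9 m.
(b) e = (rₐ − rₚ) / (rₐ + rₚ) = (1.674e+09 − 9.593e+08) / (1.674e+09 + 9.593e+08) ≈ 0.2714.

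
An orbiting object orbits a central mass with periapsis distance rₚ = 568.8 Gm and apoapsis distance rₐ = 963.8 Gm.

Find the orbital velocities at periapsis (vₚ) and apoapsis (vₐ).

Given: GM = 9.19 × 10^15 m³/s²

Convert to SI: rₚ = 568.8 Gm = 5.688e+11 m; rₐ = 963.8 Gm = 9.638e+11 m.
Use the vis-viva equation v² = GM(2/r − 1/a) with a = (rₚ + rₐ)/2 = (5.688e+11 + 9.638e+11)/2 = 7.663e+11 m.
vₚ = √(GM · (2/rₚ − 1/a)) = √(9.19e+15 · (2/5.688e+11 − 1/7.663e+11)) m/s ≈ 142.6 m/s = 142.6 m/s.
vₐ = √(GM · (2/rₐ − 1/a)) = √(9.19e+15 · (2/9.638e+11 − 1/7.663e+11)) m/s ≈ 84.13 m/s = 84.13 m/s.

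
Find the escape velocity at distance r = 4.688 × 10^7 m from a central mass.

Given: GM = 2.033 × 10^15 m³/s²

Escape velocity comes from setting total energy to zero: ½v² − GM/r = 0 ⇒ v_esc = √(2GM / r).
v_esc = √(2 · 2.033e+15 / 4.688e+07) m/s ≈ 9313 m/s = 9.313 km/s.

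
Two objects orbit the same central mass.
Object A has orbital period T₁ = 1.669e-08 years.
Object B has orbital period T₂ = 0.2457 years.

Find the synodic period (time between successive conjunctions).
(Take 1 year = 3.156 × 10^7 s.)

Convert to SI: T₁ = 1.669e-08 years = 0.526736 s; T₂ = 0.2457 years = 7.75429e+06 s.
T_syn = |T₁ · T₂ / (T₁ − T₂)|.
T_syn = |0.526736 · 7.75429e+06 / (0.526736 − 7.75429e+06)| s ≈ 0.5267 s = 1.669e-08 years.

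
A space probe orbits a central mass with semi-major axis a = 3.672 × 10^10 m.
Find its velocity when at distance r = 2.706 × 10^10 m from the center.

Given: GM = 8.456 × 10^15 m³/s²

Vis-viva: v = √(GM · (2/r − 1/a)).
2/r − 1/a = 2/2.706e+10 − 1/3.672e+10 = 4.66767e-11 m⁻¹.
v = √(8.456e+15 · 4.66767e-11) m/s ≈ 628.3 m/s = 628.3 m/s.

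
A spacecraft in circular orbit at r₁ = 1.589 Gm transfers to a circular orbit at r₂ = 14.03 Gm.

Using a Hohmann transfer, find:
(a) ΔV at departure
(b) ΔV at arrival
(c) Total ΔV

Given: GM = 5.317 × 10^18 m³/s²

Convert to SI: r₁ = 1.589 Gm = 1.589e+09 m; r₂ = 14.03 Gm = 1.403e+10 m.
Transfer semi-major axis: a_t = (r₁ + r₂)/2 = (1.589e+09 + 1.403e+10)/2 = 7.8095e+09 m.
Circular speeds: v₁ = √(GM/r₁) = 57845.7 m/s, v₂ = √(GM/r₂) = 19467.2 m/s.
Transfer speeds (vis-viva v² = GM(2/r − 1/a_t)): v₁ᵗ = 77533.4 m/s, v₂ᵗ = 8781.22 m/s.
(a) ΔV₁ = |v₁ᵗ − v₁| ≈ 1.969e+04 m/s = 19.69 km/s.
(b) ΔV₂ = |v₂ − v₂ᵗ| ≈ 1.069e+04 m/s = 10.69 km/s.
(c) ΔV_total = ΔV₁ + ΔV₂ ≈ 3.037e+04 m/s = 30.37 km/s.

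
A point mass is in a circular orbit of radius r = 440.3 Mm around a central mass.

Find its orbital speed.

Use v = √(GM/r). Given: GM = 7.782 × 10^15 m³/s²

Convert to SI: r = 440.3 Mm = 4.403e+08 m.
For a circular orbit, gravity supplies the centripetal force, so v = √(GM / r).
v = √(7.782e+15 / 4.403e+08) m/s ≈ 4204 m/s = 4.204 km/s.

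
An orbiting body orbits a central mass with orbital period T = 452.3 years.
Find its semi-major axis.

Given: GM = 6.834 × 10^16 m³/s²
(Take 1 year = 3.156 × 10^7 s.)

Convert to SI: T = 452.3 years = 1.42746e+10 s.
Invert Kepler's third law: a = (GM · T² / (4π²))^(1/3).
Substituting T = 1.42746e+10 s and GM = 6.834e+16 m³/s²:
a = (6.834e+16 · (1.42746e+10)² / (4π²))^(1/3) m
a ≈ 7.066e+11 m = 706.6 Gm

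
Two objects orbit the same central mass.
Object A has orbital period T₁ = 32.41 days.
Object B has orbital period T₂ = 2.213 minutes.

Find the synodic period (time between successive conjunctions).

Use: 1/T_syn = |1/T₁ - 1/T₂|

Convert to SI: T₁ = 32.41 days = 2.80022e+06 s; T₂ = 2.213 minutes = 132.78 s.
T_syn = |T₁ · T₂ / (T₁ − T₂)|.
T_syn = |2.80022e+06 · 132.78 / (2.80022e+06 − 132.78)| s ≈ 132.8 s = 2.213 minutes.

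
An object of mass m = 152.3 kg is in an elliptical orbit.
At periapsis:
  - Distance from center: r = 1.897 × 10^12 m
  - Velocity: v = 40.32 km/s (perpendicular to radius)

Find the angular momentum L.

Convert to SI: v = 40.32 km/s = 40320 m/s.
Since v is perpendicular to r, L = m · v · r.
L = 152.3 · 40320 · 1.897e+12 kg·m²/s ≈ 1.165e+19 kg·m²/s.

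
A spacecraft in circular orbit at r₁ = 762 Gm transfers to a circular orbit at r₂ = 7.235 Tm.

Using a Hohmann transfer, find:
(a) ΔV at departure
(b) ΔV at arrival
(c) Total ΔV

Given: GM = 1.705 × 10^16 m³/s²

Convert to SI: r₁ = 762 Gm = 7.62e+11 m; r₂ = 7.235 Tm = 7.235e+12 m.
Transfer semi-major axis: a_t = (r₁ + r₂)/2 = (7.62e+11 + 7.235e+12)/2 = 3.9985e+12 m.
Circular speeds: v₁ = √(GM/r₁) = 149.584 m/s, v₂ = √(GM/r₂) = 48.5448 m/s.
Transfer speeds (vis-viva v² = GM(2/r − 1/a_t)): v₁ᵗ = 201.213 m/s, v₂ᵗ = 21.192 m/s.
(a) ΔV₁ = |v₁ᵗ − v₁| ≈ 51.63 m/s = 51.63 m/s.
(b) ΔV₂ = |v₂ − v₂ᵗ| ≈ 27.35 m/s = 27.35 m/s.
(c) ΔV_total = ΔV₁ + ΔV₂ ≈ 78.98 m/s = 78.98 m/s.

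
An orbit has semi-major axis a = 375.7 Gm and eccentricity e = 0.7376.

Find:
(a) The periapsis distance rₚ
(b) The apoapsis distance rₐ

Convert to SI: a = 375.7 Gm = 3.757e+11 m.
(a) rₚ = a(1 − e) = 3.757e+11 · (1 − 0.7376) = 3.757e+11 · 0.2624 ≈ 9.858e+10 m = 98.58 Gm.
(b) rₐ = a(1 + e) = 3.757e+11 · (1 + 0.7376) = 3.757e+11 · 1.7376 ≈ 6.528e+11 m = 652.8 Gm.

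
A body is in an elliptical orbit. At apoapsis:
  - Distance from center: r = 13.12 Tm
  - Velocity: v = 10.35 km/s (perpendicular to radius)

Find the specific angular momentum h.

Convert to SI: r = 13.12 Tm = 1.312e+13 m; v = 10.35 km/s = 10350 m/s.
With v perpendicular to r, h = r · v.
h = 1.312e+13 · 10350 m²/s ≈ 1.358e+17 m²/s.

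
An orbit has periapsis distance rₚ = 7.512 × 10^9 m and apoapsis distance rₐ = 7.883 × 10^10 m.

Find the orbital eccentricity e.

e = (rₐ − rₚ) / (rₐ + rₚ).
e = (7.883e+10 − 7.512e+09) / (7.883e+10 + 7.512e+09) = 7.1318e+10 / 8.6342e+10 ≈ 0.826.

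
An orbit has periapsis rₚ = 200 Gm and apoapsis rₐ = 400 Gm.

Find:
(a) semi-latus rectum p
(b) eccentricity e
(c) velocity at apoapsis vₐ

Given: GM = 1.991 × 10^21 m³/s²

Convert to SI: rₚ = 200 Gm = 2e+11 m; rₐ = 400 Gm = 4e+11 m.
(a) From a = (rₚ + rₐ)/2 = 3e+11 m and e = (rₐ − rₚ)/(rₐ + rₚ) = 0.333333, p = a(1 − e²) = 3e+11 · (1 − (0.333333)²) ≈ 2.667e+11 m
(b) e = (rₐ − rₚ)/(rₐ + rₚ) = (4e+11 − 2e+11)/(4e+11 + 2e+11) ≈ 0.3333
(c) With a = (rₚ + rₐ)/2 = 3e+11 m, vₐ = √(GM (2/rₐ − 1/a)) = √(1.991e+21 · (2/4e+11 − 1/3e+11)) m/s ≈ 5.76e+04 m/s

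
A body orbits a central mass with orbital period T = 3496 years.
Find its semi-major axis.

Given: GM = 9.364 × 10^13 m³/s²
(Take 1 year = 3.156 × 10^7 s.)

Convert to SI: T = 3496 years = 1.10334e+11 s.
Invert Kepler's third law: a = (GM · T² / (4π²))^(1/3).
Substituting T = 1.10334e+11 s and GM = 9.364e+13 m³/s²:
a = (9.364e+13 · (1.10334e+11)² / (4π²))^(1/3) m
a ≈ 3.068e+11 m = 306.8 Gm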